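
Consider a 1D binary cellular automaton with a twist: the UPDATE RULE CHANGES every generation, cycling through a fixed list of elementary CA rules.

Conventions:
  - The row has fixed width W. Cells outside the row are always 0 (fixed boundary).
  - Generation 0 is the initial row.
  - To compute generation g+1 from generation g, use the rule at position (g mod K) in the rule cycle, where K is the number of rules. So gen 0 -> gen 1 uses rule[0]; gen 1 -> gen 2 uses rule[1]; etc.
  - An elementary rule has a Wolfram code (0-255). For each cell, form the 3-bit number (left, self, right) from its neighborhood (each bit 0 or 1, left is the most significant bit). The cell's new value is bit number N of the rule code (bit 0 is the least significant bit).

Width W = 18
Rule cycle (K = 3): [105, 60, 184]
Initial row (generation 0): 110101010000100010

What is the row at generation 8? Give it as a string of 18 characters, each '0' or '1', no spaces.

Answer: 101011101000000101

Derivation:
Gen 0: 110101010000100010
Gen 1 (rule 105): 111010100110001000
Gen 2 (rule 60): 100111110101001100
Gen 3 (rule 184): 010111101010101010
Gen 4 (rule 105): 001100110101010100
Gen 5 (rule 60): 001010101111111110
Gen 6 (rule 184): 000101011111111101
Gen 7 (rule 105): 110010110000000110
Gen 8 (rule 60): 101011101000000101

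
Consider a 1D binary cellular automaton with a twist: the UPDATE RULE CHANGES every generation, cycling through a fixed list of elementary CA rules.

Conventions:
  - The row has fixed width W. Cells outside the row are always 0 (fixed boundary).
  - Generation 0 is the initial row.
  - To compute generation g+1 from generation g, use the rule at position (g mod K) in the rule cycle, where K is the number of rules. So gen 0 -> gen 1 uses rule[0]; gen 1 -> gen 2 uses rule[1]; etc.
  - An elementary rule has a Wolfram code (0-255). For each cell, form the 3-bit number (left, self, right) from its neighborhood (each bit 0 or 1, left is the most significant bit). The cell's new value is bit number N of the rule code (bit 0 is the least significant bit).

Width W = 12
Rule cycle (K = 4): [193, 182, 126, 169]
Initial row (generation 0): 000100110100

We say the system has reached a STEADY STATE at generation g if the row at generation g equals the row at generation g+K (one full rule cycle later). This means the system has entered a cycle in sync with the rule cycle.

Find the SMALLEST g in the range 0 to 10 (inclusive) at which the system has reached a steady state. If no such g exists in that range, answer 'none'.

Gen 0: 000100110100
Gen 1 (rule 193): 110000010001
Gen 2 (rule 182): 001000111011
Gen 3 (rule 126): 011101101111
Gen 4 (rule 169): 011011011110
Gen 5 (rule 193): 001001001110
Gen 6 (rule 182): 011111110101
Gen 7 (rule 126): 110000011111
Gen 8 (rule 169): 100111011110
Gen 9 (rule 193): 000011001110
Gen 10 (rule 182): 000100110101
Gen 11 (rule 126): 001111111111
Gen 12 (rule 169): 101111111110
Gen 13 (rule 193): 000111111110
Gen 14 (rule 182): 001011111101

Answer: none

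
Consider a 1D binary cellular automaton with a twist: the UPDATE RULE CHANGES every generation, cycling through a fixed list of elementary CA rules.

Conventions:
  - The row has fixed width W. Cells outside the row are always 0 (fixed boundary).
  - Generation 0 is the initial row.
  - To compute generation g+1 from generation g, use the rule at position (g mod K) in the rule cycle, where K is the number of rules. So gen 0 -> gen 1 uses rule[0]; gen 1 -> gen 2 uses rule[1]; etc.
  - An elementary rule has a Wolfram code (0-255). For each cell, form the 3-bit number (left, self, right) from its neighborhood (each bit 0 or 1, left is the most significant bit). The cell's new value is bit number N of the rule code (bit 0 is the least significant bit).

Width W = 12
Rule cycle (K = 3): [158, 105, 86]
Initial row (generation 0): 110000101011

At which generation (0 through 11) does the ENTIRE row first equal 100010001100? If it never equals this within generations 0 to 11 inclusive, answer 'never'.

Answer: never

Derivation:
Gen 0: 110000101011
Gen 1 (rule 158): 101001101010
Gen 2 (rule 105): 010001110100
Gen 3 (rule 86): 111010010110
Gen 4 (rule 158): 110011110101
Gen 5 (rule 105): 110010011010
Gen 6 (rule 86): 011111101011
Gen 7 (rule 158): 111111001010
Gen 8 (rule 105): 100001000100
Gen 9 (rule 86): 110011101110
Gen 10 (rule 158): 101111001101
Gen 11 (rule 105): 011001001110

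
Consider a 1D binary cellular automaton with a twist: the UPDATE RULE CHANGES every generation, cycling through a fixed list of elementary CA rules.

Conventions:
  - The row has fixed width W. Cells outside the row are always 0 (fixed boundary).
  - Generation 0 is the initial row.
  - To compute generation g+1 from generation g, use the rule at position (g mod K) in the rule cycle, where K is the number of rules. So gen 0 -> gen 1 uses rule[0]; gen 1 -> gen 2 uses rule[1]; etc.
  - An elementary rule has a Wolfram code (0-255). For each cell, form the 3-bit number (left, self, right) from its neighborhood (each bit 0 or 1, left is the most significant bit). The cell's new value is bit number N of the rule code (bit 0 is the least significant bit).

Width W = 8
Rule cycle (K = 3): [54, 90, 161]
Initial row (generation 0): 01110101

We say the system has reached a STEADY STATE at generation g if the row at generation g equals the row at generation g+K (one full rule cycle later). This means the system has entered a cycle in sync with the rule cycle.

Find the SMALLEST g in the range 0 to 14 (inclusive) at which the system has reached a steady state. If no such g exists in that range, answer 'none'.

Gen 0: 01110101
Gen 1 (rule 54): 10001111
Gen 2 (rule 90): 01011001
Gen 3 (rule 161): 00100000
Gen 4 (rule 54): 01110000
Gen 5 (rule 90): 11011000
Gen 6 (rule 161): 00100011
Gen 7 (rule 54): 01110100
Gen 8 (rule 90): 11010010
Gen 9 (rule 161): 00100000
Gen 10 (rule 54): 01110000
Gen 11 (rule 90): 11011000
Gen 12 (rule 161): 00100011
Gen 13 (rule 54): 01110100
Gen 14 (rule 90): 11010010
Gen 15 (rule 161): 00100000
Gen 16 (rule 54): 01110000
Gen 17 (rule 90): 11011000

Answer: none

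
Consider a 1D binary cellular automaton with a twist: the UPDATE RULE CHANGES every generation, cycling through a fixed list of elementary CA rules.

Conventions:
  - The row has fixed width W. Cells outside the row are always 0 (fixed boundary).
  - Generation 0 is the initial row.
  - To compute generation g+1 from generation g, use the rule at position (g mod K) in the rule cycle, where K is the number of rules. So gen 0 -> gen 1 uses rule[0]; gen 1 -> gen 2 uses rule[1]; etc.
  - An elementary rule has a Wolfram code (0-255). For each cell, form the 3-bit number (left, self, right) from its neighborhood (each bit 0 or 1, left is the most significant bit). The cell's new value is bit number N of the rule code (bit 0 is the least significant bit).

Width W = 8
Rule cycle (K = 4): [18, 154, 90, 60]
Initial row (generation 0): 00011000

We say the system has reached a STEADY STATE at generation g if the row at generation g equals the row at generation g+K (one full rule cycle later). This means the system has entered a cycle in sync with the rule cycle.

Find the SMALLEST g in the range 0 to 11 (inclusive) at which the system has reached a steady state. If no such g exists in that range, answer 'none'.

Answer: 5

Derivation:
Gen 0: 00011000
Gen 1 (rule 18): 00100100
Gen 2 (rule 154): 01011010
Gen 3 (rule 90): 10011001
Gen 4 (rule 60): 11010101
Gen 5 (rule 18): 00000000
Gen 6 (rule 154): 00000000
Gen 7 (rule 90): 00000000
Gen 8 (rule 60): 00000000
Gen 9 (rule 18): 00000000
Gen 10 (rule 154): 00000000
Gen 11 (rule 90): 00000000
Gen 12 (rule 60): 00000000
Gen 13 (rule 18): 00000000
Gen 14 (rule 154): 00000000
Gen 15 (rule 90): 00000000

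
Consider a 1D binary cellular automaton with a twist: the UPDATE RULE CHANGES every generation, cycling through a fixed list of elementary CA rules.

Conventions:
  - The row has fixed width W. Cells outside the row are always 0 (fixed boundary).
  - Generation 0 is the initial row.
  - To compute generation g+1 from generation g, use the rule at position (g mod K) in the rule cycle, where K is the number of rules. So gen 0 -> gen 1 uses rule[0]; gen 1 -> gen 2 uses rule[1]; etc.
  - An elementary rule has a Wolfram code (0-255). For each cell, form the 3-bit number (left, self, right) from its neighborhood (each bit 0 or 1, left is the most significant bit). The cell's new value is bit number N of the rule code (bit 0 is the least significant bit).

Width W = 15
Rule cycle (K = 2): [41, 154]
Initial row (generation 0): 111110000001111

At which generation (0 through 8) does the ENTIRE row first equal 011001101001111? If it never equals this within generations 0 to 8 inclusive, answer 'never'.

Answer: never

Derivation:
Gen 0: 111110000001111
Gen 1 (rule 41): 100000111101000
Gen 2 (rule 154): 010001111000100
Gen 3 (rule 41): 000101000010001
Gen 4 (rule 154): 001000100101010
Gen 5 (rule 41): 100010000010100
Gen 6 (rule 154): 010101000100010
Gen 7 (rule 41): 001010010001000
Gen 8 (rule 154): 010001101010100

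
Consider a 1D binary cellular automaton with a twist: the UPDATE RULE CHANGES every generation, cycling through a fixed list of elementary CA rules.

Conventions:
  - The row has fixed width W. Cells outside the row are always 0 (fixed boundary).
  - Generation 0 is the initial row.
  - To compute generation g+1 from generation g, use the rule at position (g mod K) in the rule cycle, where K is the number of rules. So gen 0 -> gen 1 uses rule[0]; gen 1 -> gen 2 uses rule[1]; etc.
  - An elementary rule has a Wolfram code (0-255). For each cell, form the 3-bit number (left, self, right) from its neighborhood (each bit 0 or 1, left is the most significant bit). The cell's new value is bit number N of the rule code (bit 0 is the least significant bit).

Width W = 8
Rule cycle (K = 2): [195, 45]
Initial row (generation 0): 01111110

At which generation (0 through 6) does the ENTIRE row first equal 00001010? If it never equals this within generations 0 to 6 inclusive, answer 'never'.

Answer: never

Derivation:
Gen 0: 01111110
Gen 1 (rule 195): 10111110
Gen 2 (rule 45): 11100000
Gen 3 (rule 195): 01101111
Gen 4 (rule 45): 01011000
Gen 5 (rule 195): 10001011
Gen 6 (rule 45): 10101110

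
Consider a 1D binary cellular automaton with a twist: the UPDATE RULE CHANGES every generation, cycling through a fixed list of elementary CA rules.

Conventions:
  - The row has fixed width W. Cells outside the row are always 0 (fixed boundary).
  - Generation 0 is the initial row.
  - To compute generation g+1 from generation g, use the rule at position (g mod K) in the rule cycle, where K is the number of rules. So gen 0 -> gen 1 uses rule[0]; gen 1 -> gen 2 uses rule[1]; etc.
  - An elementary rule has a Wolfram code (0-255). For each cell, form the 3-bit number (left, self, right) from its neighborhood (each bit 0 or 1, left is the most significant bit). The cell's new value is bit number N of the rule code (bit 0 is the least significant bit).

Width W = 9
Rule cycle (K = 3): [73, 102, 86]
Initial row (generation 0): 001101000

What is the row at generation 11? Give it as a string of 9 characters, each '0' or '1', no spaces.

Gen 0: 001101000
Gen 1 (rule 73): 101100011
Gen 2 (rule 102): 110100101
Gen 3 (rule 86): 010111101
Gen 4 (rule 73): 000100100
Gen 5 (rule 102): 001101100
Gen 6 (rule 86): 010100110
Gen 7 (rule 73): 000000110
Gen 8 (rule 102): 000001010
Gen 9 (rule 86): 000011011
Gen 10 (rule 73): 111011011
Gen 11 (rule 102): 001101101

Answer: 001101101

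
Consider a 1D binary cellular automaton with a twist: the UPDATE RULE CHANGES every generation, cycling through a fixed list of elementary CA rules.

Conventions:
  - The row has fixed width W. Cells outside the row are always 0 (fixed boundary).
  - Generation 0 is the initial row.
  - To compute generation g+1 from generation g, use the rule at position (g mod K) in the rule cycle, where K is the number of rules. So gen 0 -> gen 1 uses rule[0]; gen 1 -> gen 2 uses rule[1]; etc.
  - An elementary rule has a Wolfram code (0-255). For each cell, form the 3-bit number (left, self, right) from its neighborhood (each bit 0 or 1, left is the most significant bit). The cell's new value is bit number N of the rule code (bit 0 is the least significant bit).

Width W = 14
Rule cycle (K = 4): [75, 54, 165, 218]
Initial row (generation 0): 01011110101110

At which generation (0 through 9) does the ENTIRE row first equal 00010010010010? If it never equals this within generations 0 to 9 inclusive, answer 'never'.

Answer: 7

Derivation:
Gen 0: 01011110101110
Gen 1 (rule 75): 10010010001010
Gen 2 (rule 54): 11111111011111
Gen 3 (rule 165): 01111110101110
Gen 4 (rule 218): 11111110001111
Gen 5 (rule 75): 10000010111001
Gen 6 (rule 54): 11000111000111
Gen 7 (rule 165): 00010010010010
Gen 8 (rule 218): 00101101101101
Gen 9 (rule 75): 11001101101100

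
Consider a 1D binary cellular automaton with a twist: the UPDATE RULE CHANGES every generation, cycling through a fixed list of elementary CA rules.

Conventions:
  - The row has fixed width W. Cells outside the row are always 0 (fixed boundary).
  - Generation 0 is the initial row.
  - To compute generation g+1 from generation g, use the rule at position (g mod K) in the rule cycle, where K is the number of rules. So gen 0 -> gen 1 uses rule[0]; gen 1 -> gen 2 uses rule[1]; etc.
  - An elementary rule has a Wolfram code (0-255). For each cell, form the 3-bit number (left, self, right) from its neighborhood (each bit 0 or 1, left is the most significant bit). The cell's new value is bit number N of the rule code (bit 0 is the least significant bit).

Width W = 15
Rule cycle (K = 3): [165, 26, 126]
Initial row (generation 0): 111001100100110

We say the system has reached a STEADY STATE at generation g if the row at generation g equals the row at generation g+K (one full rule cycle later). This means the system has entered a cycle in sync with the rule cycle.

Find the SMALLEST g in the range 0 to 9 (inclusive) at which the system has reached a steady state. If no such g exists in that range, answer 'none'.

Gen 0: 111001100100110
Gen 1 (rule 165): 010000000100000
Gen 2 (rule 26): 101000001010000
Gen 3 (rule 126): 111100011111000
Gen 4 (rule 165): 011001001110011
Gen 5 (rule 26): 110110111001110
Gen 6 (rule 126): 111111101111011
Gen 7 (rule 165): 011111010110100
Gen 8 (rule 26): 110000000100010
Gen 9 (rule 126): 111000001110111
Gen 10 (rule 165): 010011100101010
Gen 11 (rule 26): 101110011000001
Gen 12 (rule 126): 111011111100011

Answer: none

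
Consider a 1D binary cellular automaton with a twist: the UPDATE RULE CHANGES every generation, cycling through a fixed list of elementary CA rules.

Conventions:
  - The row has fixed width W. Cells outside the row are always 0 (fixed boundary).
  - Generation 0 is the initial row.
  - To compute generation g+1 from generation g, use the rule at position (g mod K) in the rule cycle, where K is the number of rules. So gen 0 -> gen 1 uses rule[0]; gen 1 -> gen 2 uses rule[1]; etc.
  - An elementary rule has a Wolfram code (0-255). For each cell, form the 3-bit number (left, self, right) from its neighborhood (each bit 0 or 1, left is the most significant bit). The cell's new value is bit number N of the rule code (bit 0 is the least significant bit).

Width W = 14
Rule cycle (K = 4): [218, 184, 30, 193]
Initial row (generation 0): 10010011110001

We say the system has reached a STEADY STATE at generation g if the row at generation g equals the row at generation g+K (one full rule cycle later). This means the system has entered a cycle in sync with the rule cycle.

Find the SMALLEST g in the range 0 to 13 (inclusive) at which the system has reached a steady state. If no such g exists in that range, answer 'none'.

Answer: 13

Derivation:
Gen 0: 10010011110001
Gen 1 (rule 218): 01101111111010
Gen 2 (rule 184): 01011111110101
Gen 3 (rule 30): 11010000000101
Gen 4 (rule 193): 01000111110000
Gen 5 (rule 218): 10101111111000
Gen 6 (rule 184): 01011111110100
Gen 7 (rule 30): 11010000000110
Gen 8 (rule 193): 01000111110010
Gen 9 (rule 218): 10101111111101
Gen 10 (rule 184): 01011111111010
Gen 11 (rule 30): 11010000000011
Gen 12 (rule 193): 01000111111001
Gen 13 (rule 218): 10101111111110
Gen 14 (rule 184): 01011111111101
Gen 15 (rule 30): 11010000000001
Gen 16 (rule 193): 01000111111100
Gen 17 (rule 218): 10101111111110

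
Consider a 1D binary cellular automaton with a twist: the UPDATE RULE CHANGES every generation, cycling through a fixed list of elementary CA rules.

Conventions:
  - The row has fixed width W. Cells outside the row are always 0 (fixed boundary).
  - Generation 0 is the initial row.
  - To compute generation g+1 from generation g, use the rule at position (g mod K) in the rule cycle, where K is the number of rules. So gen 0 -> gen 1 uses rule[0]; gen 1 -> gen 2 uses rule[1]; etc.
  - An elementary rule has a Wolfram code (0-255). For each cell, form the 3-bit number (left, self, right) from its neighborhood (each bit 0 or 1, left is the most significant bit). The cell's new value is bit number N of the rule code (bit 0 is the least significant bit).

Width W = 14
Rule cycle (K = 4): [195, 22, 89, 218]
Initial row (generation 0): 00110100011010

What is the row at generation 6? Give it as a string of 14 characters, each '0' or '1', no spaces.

Answer: 11110000011000

Derivation:
Gen 0: 00110100011010
Gen 1 (rule 195): 11010001101000
Gen 2 (rule 22): 00011010001100
Gen 3 (rule 89): 11011001101111
Gen 4 (rule 218): 11011111101111
Gen 5 (rule 195): 01001111100111
Gen 6 (rule 22): 11110000011000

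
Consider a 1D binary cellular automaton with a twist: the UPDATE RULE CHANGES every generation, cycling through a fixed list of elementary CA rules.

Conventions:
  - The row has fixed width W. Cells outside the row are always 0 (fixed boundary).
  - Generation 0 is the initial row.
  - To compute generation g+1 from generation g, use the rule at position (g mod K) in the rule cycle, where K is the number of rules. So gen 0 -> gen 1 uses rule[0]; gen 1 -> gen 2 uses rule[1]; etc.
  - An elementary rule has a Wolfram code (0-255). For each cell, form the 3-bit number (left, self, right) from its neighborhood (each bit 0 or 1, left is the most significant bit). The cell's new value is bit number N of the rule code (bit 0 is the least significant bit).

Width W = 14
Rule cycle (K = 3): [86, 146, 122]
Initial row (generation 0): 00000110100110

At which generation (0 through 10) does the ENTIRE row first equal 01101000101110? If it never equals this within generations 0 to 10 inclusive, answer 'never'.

Answer: never

Derivation:
Gen 0: 00000110100110
Gen 1 (rule 86): 00001010111011
Gen 2 (rule 146): 00010000010000
Gen 3 (rule 122): 00101000101000
Gen 4 (rule 86): 01101101101100
Gen 5 (rule 146): 10000000000010
Gen 6 (rule 122): 01000000000101
Gen 7 (rule 86): 11100000001101
Gen 8 (rule 146): 01010000010000
Gen 9 (rule 122): 10101000101000
Gen 10 (rule 86): 10101101101100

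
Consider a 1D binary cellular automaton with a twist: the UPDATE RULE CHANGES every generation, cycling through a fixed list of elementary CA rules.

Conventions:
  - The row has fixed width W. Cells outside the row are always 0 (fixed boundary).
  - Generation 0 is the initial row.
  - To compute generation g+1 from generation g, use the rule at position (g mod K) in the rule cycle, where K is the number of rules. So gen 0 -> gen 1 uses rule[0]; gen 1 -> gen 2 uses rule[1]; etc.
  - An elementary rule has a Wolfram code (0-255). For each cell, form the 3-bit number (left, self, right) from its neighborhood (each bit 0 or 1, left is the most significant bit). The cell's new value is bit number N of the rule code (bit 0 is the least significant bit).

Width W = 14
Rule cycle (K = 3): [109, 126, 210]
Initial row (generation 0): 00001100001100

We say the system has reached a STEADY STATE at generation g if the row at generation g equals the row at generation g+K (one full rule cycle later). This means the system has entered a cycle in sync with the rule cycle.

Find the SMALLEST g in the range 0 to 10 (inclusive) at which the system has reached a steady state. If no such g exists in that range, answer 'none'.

Gen 0: 00001100001100
Gen 1 (rule 109): 11101101101101
Gen 2 (rule 126): 10111111111111
Gen 3 (rule 210): 00011111111111
Gen 4 (rule 109): 11010000000001
Gen 5 (rule 126): 11111000000011
Gen 6 (rule 210): 01111100000101
Gen 7 (rule 109): 01000101110111
Gen 8 (rule 126): 11101111011101
Gen 9 (rule 210): 01100111001100
Gen 10 (rule 109): 01100101001101
Gen 11 (rule 126): 11111111111111
Gen 12 (rule 210): 01111111111111
Gen 13 (rule 109): 01000000000001

Answer: none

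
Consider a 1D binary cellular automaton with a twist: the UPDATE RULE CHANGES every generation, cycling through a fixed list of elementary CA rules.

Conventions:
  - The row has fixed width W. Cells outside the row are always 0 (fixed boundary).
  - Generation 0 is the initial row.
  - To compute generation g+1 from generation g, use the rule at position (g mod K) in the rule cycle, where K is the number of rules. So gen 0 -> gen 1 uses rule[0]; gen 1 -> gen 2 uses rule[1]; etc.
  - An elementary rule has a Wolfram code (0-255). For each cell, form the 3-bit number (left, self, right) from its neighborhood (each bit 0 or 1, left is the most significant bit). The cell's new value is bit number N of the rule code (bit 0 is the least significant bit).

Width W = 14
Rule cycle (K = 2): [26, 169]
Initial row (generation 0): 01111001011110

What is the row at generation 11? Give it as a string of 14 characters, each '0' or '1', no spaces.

Answer: 11011011000110

Derivation:
Gen 0: 01111001011110
Gen 1 (rule 26): 11000110010001
Gen 2 (rule 169): 10010100000100
Gen 3 (rule 26): 01100010001010
Gen 4 (rule 169): 01001000100100
Gen 5 (rule 26): 10110101011010
Gen 6 (rule 169): 01101010110100
Gen 7 (rule 26): 11000000100010
Gen 8 (rule 169): 10011110001000
Gen 9 (rule 26): 01110001010100
Gen 10 (rule 169): 01100100101001
Gen 11 (rule 26): 11011011000110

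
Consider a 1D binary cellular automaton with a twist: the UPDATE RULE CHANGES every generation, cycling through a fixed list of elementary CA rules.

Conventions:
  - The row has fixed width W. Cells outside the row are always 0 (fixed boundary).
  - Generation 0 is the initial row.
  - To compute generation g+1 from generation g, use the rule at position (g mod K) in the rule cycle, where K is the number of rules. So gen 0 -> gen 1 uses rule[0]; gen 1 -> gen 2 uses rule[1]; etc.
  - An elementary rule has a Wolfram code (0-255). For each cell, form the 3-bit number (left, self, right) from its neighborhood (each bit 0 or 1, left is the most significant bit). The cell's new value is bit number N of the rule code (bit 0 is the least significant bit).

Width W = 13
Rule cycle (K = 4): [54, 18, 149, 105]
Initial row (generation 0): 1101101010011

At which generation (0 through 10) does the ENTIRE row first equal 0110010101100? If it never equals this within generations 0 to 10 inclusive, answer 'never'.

Answer: never

Derivation:
Gen 0: 1101101010011
Gen 1 (rule 54): 0010011111100
Gen 2 (rule 18): 0101100000010
Gen 3 (rule 149): 0100011111011
Gen 4 (rule 105): 0001010001111
Gen 5 (rule 54): 0011111010000
Gen 6 (rule 18): 0100000001000
Gen 7 (rule 149): 0111111101111
Gen 8 (rule 105): 0100000111001
Gen 9 (rule 54): 1110001000111
Gen 10 (rule 18): 0001010101000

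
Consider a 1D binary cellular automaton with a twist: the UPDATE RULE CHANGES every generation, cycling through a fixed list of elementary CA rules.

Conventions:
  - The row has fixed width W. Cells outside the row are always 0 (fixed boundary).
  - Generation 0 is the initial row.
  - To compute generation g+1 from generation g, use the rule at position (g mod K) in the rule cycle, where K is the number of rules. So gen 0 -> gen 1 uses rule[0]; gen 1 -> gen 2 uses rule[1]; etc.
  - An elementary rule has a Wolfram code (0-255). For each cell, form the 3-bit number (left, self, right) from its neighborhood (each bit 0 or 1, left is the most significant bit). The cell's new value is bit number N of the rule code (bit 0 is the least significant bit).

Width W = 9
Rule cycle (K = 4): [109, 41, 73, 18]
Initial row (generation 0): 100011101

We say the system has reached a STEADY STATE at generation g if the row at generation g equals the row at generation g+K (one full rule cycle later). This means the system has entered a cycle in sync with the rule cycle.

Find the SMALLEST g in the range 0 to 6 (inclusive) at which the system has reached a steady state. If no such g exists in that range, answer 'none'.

Gen 0: 100011101
Gen 1 (rule 109): 101010111
Gen 2 (rule 41): 010101100
Gen 3 (rule 73): 000001101
Gen 4 (rule 18): 000010000
Gen 5 (rule 109): 111010111
Gen 6 (rule 41): 100101100
Gen 7 (rule 73): 000001101
Gen 8 (rule 18): 000010000
Gen 9 (rule 109): 111010111
Gen 10 (rule 41): 100101100

Answer: 3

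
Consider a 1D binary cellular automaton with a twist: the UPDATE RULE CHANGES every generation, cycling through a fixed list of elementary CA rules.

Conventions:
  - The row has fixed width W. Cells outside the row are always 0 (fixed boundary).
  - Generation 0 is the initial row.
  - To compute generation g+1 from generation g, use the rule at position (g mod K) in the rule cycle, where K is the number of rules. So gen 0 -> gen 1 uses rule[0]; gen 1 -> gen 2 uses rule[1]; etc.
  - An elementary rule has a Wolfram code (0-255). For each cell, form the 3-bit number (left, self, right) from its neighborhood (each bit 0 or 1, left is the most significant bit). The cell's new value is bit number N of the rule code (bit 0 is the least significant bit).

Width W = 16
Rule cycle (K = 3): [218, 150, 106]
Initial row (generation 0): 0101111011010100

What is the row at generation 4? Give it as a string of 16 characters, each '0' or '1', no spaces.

Gen 0: 0101111011010100
Gen 1 (rule 218): 1001111011000010
Gen 2 (rule 150): 1110110000100111
Gen 3 (rule 106): 1011110001001101
Gen 4 (rule 218): 0011111010111100

Answer: 0011111010111100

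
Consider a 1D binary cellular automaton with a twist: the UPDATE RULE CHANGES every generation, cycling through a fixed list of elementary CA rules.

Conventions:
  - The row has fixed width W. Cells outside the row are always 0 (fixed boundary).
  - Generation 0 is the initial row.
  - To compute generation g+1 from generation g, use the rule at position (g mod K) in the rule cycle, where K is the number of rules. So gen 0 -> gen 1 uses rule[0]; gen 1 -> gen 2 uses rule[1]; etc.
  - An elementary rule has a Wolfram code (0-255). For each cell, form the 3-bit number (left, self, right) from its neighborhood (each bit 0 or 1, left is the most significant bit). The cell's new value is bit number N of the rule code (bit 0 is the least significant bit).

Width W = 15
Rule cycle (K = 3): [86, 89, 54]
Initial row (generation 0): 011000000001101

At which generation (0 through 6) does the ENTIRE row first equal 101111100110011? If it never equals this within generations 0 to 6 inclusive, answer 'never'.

Answer: never

Derivation:
Gen 0: 011000000001101
Gen 1 (rule 86): 101100000010101
Gen 2 (rule 89): 001111111000000
Gen 3 (rule 54): 010000000100000
Gen 4 (rule 86): 111000001110000
Gen 5 (rule 89): 101111101011111
Gen 6 (rule 54): 110000011100000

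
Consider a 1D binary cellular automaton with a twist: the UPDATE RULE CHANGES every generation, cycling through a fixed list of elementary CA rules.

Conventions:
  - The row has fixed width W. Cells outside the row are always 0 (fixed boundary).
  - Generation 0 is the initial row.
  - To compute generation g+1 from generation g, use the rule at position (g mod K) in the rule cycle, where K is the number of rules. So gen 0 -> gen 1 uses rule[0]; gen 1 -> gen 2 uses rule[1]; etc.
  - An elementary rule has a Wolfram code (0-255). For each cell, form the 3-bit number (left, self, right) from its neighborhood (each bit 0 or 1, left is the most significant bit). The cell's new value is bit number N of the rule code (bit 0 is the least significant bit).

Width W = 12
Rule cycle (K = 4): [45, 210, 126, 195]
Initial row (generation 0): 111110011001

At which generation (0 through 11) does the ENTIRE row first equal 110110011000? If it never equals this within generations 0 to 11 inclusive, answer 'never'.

Gen 0: 111110011001
Gen 1 (rule 45): 100000010001
Gen 2 (rule 210): 010000101010
Gen 3 (rule 126): 111001111111
Gen 4 (rule 195): 011010111111
Gen 5 (rule 45): 010111100000
Gen 6 (rule 210): 100011110000
Gen 7 (rule 126): 110110011000
Gen 8 (rule 195): 010010101011
Gen 9 (rule 45): 010011111110
Gen 10 (rule 210): 101101111111
Gen 11 (rule 126): 111111000001

Answer: 7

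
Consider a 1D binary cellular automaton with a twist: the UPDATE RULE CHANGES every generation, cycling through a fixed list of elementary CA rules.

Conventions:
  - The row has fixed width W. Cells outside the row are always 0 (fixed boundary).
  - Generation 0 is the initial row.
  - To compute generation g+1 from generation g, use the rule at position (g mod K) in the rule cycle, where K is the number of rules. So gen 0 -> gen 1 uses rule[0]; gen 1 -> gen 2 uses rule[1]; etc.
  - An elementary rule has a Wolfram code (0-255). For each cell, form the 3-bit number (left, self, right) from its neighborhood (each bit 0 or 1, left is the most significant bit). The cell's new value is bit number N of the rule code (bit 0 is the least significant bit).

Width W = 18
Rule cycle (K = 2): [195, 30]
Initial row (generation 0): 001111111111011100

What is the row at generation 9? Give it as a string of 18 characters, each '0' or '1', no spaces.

Gen 0: 001111111111011100
Gen 1 (rule 195): 110111111111001101
Gen 2 (rule 30): 100100000000111001
Gen 3 (rule 195): 001001111111011010
Gen 4 (rule 30): 011111000000010011
Gen 5 (rule 195): 101111011111100101
Gen 6 (rule 30): 101000010000011101
Gen 7 (rule 195): 000011100111101100
Gen 8 (rule 30): 000110011100001010
Gen 9 (rule 195): 111010101101110000

Answer: 111010101101110000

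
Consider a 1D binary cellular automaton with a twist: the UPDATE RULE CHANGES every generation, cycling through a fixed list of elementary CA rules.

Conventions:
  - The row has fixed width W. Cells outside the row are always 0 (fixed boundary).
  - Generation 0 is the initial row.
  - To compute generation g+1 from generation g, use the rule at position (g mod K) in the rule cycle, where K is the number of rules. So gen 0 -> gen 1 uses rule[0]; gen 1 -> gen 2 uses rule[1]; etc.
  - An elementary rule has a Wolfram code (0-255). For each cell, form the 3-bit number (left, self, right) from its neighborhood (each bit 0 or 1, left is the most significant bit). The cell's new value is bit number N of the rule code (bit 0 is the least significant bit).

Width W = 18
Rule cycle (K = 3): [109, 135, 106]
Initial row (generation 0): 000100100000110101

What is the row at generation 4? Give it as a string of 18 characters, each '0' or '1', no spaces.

Gen 0: 000100100000110101
Gen 1 (rule 109): 110100101110111111
Gen 2 (rule 135): 000101100100011110
Gen 3 (rule 106): 001011101000110010
Gen 4 (rule 109): 101110111010110010

Answer: 101110111010110010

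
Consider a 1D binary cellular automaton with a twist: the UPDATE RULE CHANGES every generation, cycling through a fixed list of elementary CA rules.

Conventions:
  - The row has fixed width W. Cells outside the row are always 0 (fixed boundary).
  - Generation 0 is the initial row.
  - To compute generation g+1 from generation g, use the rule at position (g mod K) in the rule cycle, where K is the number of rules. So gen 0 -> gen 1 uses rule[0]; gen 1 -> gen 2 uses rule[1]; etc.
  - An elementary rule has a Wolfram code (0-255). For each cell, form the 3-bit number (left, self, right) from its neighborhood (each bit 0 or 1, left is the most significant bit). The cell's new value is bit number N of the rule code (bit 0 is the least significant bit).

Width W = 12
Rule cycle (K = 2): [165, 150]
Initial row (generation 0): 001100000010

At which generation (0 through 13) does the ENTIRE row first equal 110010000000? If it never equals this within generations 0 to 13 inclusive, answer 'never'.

Answer: never

Derivation:
Gen 0: 001100000010
Gen 1 (rule 165): 100001111010
Gen 2 (rule 150): 110010110011
Gen 3 (rule 165): 000011000000
Gen 4 (rule 150): 000100100000
Gen 5 (rule 165): 110100101111
Gen 6 (rule 150): 000111100110
Gen 7 (rule 165): 110011000000
Gen 8 (rule 150): 001100100000
Gen 9 (rule 165): 100000101111
Gen 10 (rule 150): 110001100110
Gen 11 (rule 165): 000100000000
Gen 12 (rule 150): 001110000000
Gen 13 (rule 165): 100100111111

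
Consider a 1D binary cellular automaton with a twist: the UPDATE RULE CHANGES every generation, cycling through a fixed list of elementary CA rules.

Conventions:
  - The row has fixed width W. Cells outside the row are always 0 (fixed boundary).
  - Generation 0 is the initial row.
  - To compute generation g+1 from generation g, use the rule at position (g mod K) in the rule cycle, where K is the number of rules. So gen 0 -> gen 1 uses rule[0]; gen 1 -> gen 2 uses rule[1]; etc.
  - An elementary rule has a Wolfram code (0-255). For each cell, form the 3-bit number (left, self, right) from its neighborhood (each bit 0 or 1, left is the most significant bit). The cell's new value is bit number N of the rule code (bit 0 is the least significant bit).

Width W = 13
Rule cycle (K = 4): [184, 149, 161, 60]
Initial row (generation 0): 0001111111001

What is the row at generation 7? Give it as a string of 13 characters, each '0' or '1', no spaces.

Gen 0: 0001111111001
Gen 1 (rule 184): 0001111110100
Gen 2 (rule 149): 1100111100111
Gen 3 (rule 161): 0000011000010
Gen 4 (rule 60): 0000010100011
Gen 5 (rule 184): 0000001010010
Gen 6 (rule 149): 1111101011011
Gen 7 (rule 161): 0111010100100

Answer: 0111010100100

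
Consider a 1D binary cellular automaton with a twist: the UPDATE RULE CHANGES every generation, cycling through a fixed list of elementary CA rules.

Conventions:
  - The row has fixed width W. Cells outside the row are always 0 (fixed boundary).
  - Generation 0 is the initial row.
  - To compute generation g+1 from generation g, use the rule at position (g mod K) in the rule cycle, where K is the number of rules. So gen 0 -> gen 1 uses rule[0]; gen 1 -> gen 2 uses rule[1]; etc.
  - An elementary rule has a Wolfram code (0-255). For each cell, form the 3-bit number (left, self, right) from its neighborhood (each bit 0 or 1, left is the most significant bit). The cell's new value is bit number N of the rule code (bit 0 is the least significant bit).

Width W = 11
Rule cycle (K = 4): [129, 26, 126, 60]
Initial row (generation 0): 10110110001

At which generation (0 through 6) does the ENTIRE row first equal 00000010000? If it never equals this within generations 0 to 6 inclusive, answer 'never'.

Answer: 4

Derivation:
Gen 0: 10110110001
Gen 1 (rule 129): 00000000100
Gen 2 (rule 26): 00000001010
Gen 3 (rule 126): 00000011111
Gen 4 (rule 60): 00000010000
Gen 5 (rule 129): 11111000111
Gen 6 (rule 26): 10000101100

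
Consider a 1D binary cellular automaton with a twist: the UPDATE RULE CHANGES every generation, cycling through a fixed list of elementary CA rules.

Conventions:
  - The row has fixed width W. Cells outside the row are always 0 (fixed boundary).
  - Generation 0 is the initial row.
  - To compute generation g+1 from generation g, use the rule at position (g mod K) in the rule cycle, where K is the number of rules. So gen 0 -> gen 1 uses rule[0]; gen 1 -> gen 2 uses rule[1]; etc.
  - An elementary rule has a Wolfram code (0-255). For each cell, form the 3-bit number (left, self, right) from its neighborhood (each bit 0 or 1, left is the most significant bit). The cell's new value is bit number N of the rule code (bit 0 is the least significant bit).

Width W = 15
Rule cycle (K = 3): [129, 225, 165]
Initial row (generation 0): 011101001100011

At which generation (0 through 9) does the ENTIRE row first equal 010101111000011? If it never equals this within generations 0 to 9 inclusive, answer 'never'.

Gen 0: 011101001100011
Gen 1 (rule 129): 001000000001000
Gen 2 (rule 225): 100011111100011
Gen 3 (rule 165): 101001111001000
Gen 4 (rule 129): 000000110000011
Gen 5 (rule 225): 111110010111001
Gen 6 (rule 165): 011100011010001
Gen 7 (rule 129): 001001000000100
Gen 8 (rule 225): 100000011110001
Gen 9 (rule 165): 101111001100101

Answer: never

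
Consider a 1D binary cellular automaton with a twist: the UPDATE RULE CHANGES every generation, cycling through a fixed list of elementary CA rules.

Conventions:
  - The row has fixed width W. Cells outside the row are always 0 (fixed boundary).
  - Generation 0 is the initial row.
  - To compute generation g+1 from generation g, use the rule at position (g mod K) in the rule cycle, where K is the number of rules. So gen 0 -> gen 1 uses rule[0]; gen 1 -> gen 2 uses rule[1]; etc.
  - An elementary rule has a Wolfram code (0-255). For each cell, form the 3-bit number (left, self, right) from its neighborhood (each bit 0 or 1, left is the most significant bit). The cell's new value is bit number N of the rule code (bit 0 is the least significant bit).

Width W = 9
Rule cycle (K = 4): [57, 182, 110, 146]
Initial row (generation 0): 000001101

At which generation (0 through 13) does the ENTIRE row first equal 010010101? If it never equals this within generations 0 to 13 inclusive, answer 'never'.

Answer: 5

Derivation:
Gen 0: 000001101
Gen 1 (rule 57): 111101010
Gen 2 (rule 182): 011011111
Gen 3 (rule 110): 111110001
Gen 4 (rule 146): 011101010
Gen 5 (rule 57): 010010101
Gen 6 (rule 182): 111111111
Gen 7 (rule 110): 100000001
Gen 8 (rule 146): 010000010
Gen 9 (rule 57): 001111001
Gen 10 (rule 182): 010110111
Gen 11 (rule 110): 111111101
Gen 12 (rule 146): 011111000
Gen 13 (rule 57): 010000111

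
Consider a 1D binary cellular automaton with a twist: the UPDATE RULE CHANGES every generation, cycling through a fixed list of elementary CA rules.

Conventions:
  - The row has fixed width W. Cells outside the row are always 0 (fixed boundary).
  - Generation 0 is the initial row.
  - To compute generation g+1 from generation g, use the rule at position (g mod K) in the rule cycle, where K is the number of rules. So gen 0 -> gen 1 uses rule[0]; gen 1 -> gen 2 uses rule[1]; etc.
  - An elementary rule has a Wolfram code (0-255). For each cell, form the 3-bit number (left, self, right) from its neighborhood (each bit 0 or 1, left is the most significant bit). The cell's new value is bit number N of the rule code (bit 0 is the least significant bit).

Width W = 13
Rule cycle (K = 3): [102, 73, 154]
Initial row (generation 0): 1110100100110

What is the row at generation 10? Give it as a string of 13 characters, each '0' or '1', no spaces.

Answer: 1100000000000

Derivation:
Gen 0: 1110100100110
Gen 1 (rule 102): 0011101101010
Gen 2 (rule 73): 1010101100000
Gen 3 (rule 154): 0000001010000
Gen 4 (rule 102): 0000011110000
Gen 5 (rule 73): 1111010010111
Gen 6 (rule 154): 1110001100110
Gen 7 (rule 102): 0010010101010
Gen 8 (rule 73): 1000000000000
Gen 9 (rule 154): 0100000000000
Gen 10 (rule 102): 1100000000000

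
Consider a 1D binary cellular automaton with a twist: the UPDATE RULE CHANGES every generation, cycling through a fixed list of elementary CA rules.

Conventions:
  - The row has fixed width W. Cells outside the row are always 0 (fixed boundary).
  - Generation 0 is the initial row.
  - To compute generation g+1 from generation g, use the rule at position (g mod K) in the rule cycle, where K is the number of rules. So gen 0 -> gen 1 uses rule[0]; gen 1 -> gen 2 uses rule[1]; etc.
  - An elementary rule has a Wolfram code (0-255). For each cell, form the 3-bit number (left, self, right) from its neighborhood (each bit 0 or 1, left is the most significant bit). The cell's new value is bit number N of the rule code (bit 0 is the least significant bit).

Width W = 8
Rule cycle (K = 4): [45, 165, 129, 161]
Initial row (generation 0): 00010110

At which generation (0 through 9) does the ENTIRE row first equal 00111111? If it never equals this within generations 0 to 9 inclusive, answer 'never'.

Answer: 4

Derivation:
Gen 0: 00010110
Gen 1 (rule 45): 11011100
Gen 2 (rule 165): 00101001
Gen 3 (rule 129): 10000000
Gen 4 (rule 161): 00111111
Gen 5 (rule 45): 10100000
Gen 6 (rule 165): 11101111
Gen 7 (rule 129): 01000110
Gen 8 (rule 161): 00010000
Gen 9 (rule 45): 11010111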